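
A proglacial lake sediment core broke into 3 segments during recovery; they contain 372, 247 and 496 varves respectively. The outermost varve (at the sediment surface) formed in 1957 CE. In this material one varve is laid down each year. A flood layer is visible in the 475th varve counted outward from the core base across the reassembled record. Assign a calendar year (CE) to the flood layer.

1317 CE

Total varves = 372 + 247 + 496 = 1115.
1115 − 475 = 640 varves lie beyond the flood layer toward the sediment surface.
The varve at the sediment surface is 1957 CE, so the flood layer dates to 1957 − 640 = 1317 CE.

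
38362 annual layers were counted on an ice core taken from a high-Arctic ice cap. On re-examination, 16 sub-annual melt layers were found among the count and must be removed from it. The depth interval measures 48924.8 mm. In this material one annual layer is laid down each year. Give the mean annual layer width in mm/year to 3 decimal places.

1.276 mm/year

After corrections the count is 38362 − 16 = 38346 annual layers.
48924.8 mm over 38346 years gives 48924.8 / 38346 ≈ 1.276 mm/year.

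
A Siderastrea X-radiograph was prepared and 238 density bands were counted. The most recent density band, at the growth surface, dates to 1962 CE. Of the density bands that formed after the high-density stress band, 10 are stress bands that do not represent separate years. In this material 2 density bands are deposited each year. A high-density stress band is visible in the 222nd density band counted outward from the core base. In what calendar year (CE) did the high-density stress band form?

1959 CE

Between density band 222 and the growth surface there are 238 − 222 = 16 density bands.
Excluding 10 false density bands: 16 − 10 = 6.
With 2 density bands per year, 6 / 2 = 3 years.
1962 − 3 = 1959 CE.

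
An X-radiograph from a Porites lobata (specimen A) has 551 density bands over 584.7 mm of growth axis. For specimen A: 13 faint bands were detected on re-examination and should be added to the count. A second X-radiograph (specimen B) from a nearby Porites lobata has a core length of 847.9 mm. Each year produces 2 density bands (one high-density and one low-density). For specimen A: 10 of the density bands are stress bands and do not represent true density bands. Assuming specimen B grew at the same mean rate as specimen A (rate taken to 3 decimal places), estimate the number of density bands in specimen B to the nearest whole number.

Specimen A: true density band count = 551 − 10 + 13 = 554.
Specimen A: with 2 density bands per year, 554 / 2 = 277 years.
A: Mean rate = 584.7 mm / 277 years ≈ 2.111 mm/yr.
For B, 847.9 / 2.111 = 401.66 years; at 2 density bands per year that is 401.66 × 2 ≈ 803 density bands.

803 density bands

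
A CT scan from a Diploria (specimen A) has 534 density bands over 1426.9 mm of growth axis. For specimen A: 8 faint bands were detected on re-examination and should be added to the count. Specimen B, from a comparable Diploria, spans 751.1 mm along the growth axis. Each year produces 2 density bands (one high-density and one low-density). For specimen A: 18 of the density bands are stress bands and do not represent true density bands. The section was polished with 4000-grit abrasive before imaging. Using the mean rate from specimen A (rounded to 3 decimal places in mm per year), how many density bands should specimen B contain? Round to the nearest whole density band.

Specimen A: after corrections the count is 534 − 18 + 8 = 524 density bands.
Specimen A: 524 density bands at 2 per year is 524 / 2 = 262 years.
A: Extension rate ≈ 1426.9 / 262 = 5.446 mm/year.
Specimen B: 751.1 mm / 5.446 mm per year = 137.92 years; at 2 density bands per year that is 137.92 × 2 ≈ 276 density bands.

276 density bands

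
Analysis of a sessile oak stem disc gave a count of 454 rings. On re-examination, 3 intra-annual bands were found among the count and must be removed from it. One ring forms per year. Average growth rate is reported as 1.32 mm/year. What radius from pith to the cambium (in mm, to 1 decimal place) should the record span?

595.3 mm

True ring count = 454 − 3 = 451.
Predicted length = 1.32 mm/year × 451 years = 595.3 mm.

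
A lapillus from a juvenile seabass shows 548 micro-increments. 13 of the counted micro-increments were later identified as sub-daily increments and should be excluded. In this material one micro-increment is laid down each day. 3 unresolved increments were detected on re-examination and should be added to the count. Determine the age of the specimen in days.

538 days

True micro-increment count = 548 − 13 + 3 = 538.
At one micro-increment per day, that is 538 days.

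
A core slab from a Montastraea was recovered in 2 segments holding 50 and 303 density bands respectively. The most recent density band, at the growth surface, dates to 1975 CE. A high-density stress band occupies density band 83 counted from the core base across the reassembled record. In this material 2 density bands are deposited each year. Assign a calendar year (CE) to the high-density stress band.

1840 CE

Total density bands = 50 + 303 = 353.
The high-density stress band sits at density band 83 from the core base, so 353 − 83 = 270 density bands formed after it.
Dividing by 2 density bands per year: 270 / 2 = 135 years.
The density band at the growth surface is 1975 CE, so the high-density stress band dates to 1975 − 135 = 1840 CE.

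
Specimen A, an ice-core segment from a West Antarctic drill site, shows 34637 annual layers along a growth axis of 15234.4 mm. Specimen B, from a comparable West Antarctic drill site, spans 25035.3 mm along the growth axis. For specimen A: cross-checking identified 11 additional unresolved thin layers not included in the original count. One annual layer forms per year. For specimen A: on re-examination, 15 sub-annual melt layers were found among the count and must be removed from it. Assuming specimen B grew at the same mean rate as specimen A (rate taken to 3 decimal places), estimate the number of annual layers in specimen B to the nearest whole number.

56898 annual layers

Specimen A: true annual layer count = 34637 − 15 + 11 = 34633.
A: Mean rate = 15234.4 mm / 34633 years ≈ 0.440 mm/year.
Specimen B: 25035.3 mm / 0.440 mm per year = 56898.41 years ≈ 56898 annual layers.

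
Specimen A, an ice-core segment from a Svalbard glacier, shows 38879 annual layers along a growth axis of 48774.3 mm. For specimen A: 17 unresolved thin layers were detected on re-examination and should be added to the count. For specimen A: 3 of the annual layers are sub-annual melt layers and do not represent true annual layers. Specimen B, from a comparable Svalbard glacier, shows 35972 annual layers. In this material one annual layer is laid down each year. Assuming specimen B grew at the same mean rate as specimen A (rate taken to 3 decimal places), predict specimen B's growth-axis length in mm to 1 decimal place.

45108.9 mm

Specimen A: correcting the raw count gives 38879 − 3 + 17 = 38893 true annual layers.
A: 48774.3 mm over 38893 years gives 48774.3 / 38893 ≈ 1.254 mm/year.
B's length ≈ 1.254 × 35972 = 45108.9 mm.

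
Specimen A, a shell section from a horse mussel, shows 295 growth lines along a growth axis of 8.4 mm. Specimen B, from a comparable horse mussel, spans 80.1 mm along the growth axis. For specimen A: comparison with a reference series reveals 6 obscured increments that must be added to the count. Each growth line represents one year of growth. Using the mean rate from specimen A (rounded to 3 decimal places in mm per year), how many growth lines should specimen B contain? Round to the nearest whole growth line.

2861 growth lines

Specimen A: after corrections the count is 295 + 6 = 301 growth lines.
A: Mean rate = 8.4 mm / 301 years ≈ 0.028 mm per year.
B spans 80.1 / 0.028 = 2860.71 years ≈ 2861 growth lines.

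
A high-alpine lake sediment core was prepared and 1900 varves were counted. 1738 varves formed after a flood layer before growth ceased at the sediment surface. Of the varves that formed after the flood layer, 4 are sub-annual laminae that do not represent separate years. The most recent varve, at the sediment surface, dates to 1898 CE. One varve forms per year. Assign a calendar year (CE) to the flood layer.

164 CE

1738 varves formed after the flood layer.
1738 − 4 false = 1734 true varves after the flood layer.
Counting back 1734 years from 1898 CE places the flood layer in 1898 − 1734 = 164 CE.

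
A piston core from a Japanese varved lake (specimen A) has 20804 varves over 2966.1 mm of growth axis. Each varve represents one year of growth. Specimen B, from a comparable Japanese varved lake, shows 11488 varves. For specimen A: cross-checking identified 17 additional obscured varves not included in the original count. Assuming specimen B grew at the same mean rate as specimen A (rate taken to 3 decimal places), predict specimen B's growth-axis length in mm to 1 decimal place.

Specimen A: after corrections the count is 20804 + 17 = 20821 varves.
A: Extension rate ≈ 2966.1 / 20821 = 0.142 mm/year.
Length of B = 0.142 × 11488 = 1631.3 mm.

1631.3 mm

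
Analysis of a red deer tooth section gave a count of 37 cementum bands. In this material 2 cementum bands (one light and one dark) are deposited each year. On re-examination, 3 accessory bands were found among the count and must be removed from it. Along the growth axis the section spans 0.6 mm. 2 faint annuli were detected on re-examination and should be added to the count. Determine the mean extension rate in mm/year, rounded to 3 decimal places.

0.033 mm/year

True cementum band count = 37 − 3 + 2 = 36.
36 cementum bands at 2 per year is 36 / 2 = 18 years.
Mean rate = 0.6 mm / 18 years ≈ 0.033 mm/year.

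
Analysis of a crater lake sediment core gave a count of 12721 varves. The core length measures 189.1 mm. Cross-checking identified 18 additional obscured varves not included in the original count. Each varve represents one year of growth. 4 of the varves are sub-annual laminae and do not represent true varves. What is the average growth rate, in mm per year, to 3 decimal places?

0.015 mm per year

After corrections the count is 12721 − 4 + 18 = 12735 varves.
189.1 mm over 12735 years gives 189.1 / 12735 ≈ 0.015 mm per year.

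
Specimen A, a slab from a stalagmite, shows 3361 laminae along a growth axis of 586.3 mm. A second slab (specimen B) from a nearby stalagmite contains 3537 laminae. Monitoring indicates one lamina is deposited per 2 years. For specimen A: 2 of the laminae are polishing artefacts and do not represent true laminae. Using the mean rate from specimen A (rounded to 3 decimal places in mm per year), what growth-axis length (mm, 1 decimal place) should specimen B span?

Specimen A: adjusted count: 3361 − 2 = 3359 laminae.
Specimen A: multiplying by 2 years per lamina: 3359 × 2 = 6718 years.
A: 586.3 mm over 6718 years gives 586.3 / 6718 ≈ 0.087 mm per year.
Specimen B: multiplying by 2 years per lamina: 3537 × 2 = 7074 years. For B, 0.087 mm/year × 7074 years = 615.4 mm.

615.4 mm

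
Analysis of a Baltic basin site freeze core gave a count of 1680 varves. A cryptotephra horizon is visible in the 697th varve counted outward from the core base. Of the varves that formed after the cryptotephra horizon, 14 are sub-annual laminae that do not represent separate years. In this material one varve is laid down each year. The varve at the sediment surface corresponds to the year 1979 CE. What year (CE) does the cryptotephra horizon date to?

1680 − 697 = 983 varves lie beyond the cryptotephra horizon toward the sediment surface.
Removing the 14 false varves leaves 983 − 14 = 969 true varves beyond the cryptotephra horizon.
1979 − 969 = 1010 CE.

1010 CE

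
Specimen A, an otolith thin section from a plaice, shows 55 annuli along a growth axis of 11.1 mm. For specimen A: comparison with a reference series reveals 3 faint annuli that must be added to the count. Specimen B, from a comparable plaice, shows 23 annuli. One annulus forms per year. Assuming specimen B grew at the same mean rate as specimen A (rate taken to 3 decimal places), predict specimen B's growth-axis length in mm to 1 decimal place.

Specimen A: correcting the raw count gives 55 + 3 = 58 true annuli.
A: Extension rate ≈ 11.1 / 58 = 0.191 mm/year.
B's length ≈ 0.191 × 23 = 4.4 mm.

4.4 mm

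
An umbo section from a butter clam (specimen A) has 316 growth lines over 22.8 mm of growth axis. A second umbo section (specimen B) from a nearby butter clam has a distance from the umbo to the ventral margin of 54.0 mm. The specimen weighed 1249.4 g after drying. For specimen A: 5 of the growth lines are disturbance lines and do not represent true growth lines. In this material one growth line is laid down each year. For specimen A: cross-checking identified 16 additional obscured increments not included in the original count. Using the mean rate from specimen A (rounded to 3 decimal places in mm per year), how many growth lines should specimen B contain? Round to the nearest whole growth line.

Specimen A: correcting the raw count gives 316 − 5 + 16 = 327 true growth lines.
A: 22.8 mm over 327 years gives 22.8 / 327 ≈ 0.070 mm per year.
Specimen B: 54.0 mm / 0.070 mm per year = 771.43 years ≈ 771 growth lines.

771 growth lines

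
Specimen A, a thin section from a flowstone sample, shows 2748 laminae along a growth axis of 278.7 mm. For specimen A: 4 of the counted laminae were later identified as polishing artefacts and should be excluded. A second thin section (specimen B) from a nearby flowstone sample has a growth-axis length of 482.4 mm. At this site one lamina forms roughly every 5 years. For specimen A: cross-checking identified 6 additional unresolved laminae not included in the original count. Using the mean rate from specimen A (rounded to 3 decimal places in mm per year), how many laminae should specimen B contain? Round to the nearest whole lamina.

4824 laminae

Specimen A: correcting the raw count gives 2748 − 4 + 6 = 2750 true laminae.
Specimen A: at 5 years per lamina, 2750 × 5 = 13750 years.
A: 278.7 mm over 13750 years gives 278.7 / 13750 ≈ 0.020 mm/year.
For B, 482.4 / 0.020 = 24120.00 years; at 5 years per lamina that is 24120.00 / 5 ≈ 4824 laminae.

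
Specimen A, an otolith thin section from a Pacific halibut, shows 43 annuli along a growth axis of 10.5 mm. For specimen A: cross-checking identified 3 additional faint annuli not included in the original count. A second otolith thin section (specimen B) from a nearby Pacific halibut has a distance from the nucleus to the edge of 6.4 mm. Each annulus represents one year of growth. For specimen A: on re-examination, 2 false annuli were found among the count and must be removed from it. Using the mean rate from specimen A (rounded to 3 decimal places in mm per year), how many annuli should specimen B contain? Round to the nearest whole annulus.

Specimen A: after corrections the count is 43 − 2 + 3 = 44 annuli.
A: Mean rate = 10.5 mm / 44 years ≈ 0.239 mm/year.
Specimen B: 6.4 mm / 0.239 mm per year = 26.78 years ≈ 27 annuli.

27 annuli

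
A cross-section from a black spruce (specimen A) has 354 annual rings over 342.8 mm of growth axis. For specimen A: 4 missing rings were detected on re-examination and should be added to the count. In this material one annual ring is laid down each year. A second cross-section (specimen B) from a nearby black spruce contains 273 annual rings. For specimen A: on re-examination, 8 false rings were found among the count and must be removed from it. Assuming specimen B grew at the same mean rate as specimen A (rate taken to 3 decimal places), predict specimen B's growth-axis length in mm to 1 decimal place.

267.3 mm

Specimen A: true annual ring count = 354 − 8 + 4 = 350.
A: 342.8 mm over 350 years gives 342.8 / 350 ≈ 0.979 mm per year.
B's length ≈ 0.979 × 273 = 267.3 mm.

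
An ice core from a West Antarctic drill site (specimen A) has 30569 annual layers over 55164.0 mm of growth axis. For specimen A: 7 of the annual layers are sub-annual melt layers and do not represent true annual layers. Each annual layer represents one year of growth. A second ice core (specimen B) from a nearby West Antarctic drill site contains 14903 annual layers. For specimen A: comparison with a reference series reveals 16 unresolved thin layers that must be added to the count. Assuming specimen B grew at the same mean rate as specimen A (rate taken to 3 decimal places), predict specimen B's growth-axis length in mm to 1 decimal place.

Specimen A: true annual layer count = 30569 − 7 + 16 = 30578.
A: Extension rate ≈ 55164.0 / 30578 = 1.804 mm/year.
For B, 1.804 mm/year × 14903 years = 26885.0 mm.

26885.0 mm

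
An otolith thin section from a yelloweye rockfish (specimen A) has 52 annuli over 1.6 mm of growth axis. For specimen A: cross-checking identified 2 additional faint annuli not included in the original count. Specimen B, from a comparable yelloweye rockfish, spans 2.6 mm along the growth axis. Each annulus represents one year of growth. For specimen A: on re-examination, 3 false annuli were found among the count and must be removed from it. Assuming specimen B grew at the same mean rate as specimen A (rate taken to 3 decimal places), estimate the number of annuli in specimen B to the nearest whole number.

84 annuli

Specimen A: true annulus count = 52 − 3 + 2 = 51.
A: 1.6 mm over 51 years gives 1.6 / 51 ≈ 0.031 mm/yr.
Specimen B: 2.6 mm / 0.031 mm per year = 83.87 years ≈ 84 annuli.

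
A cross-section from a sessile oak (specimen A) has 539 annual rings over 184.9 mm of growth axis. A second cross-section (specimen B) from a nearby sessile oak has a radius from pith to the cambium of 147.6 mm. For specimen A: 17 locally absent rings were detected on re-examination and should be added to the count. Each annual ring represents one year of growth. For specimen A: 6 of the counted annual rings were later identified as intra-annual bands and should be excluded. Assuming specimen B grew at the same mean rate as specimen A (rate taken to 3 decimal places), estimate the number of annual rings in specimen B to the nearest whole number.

439 annual rings

Specimen A: correcting the raw count gives 539 − 6 + 17 = 550 true annual rings.
A: Extension rate ≈ 184.9 / 550 = 0.336 mm per year.
Specimen B: 147.6 mm / 0.336 mm per year = 439.29 years ≈ 439 annual rings.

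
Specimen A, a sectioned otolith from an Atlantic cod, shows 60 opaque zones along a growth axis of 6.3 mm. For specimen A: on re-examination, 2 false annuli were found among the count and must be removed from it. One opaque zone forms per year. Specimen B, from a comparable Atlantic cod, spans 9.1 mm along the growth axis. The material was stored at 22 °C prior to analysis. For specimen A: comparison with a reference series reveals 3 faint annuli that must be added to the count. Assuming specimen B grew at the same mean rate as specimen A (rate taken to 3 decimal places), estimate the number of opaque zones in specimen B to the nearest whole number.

Specimen A: adjusted count: 60 − 2 + 3 = 61 opaque zones.
A: Extension rate ≈ 6.3 / 61 = 0.103 mm/yr.
B spans 9.1 / 0.103 = 88.35 years ≈ 88 opaque zones.

88 opaque zones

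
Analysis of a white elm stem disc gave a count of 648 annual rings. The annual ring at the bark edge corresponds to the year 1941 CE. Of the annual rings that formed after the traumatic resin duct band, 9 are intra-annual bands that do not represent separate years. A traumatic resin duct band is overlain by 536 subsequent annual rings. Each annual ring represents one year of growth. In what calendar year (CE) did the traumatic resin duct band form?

There are 536 annual rings younger than the traumatic resin duct band.
536 − 9 false = 527 true annual rings after the traumatic resin duct band.
Counting back 527 years from 1941 CE places the traumatic resin duct band in 1941 − 527 = 1414 CE.

1414 CE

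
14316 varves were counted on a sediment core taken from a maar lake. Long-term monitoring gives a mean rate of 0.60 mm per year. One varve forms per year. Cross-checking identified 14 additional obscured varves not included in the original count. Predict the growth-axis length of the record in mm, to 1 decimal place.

Correcting the raw count gives 14316 + 14 = 14330 true varves.
Predicted length = 0.60 mm/year × 14330 years = 8598.0 mm.

8598.0 mm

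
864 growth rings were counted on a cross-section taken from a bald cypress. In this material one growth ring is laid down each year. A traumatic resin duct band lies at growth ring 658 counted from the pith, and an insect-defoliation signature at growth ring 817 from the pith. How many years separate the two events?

159 years

The two markers are separated by 817 − 658 = 159 growth rings.
One growth ring per year makes the interval 159 years.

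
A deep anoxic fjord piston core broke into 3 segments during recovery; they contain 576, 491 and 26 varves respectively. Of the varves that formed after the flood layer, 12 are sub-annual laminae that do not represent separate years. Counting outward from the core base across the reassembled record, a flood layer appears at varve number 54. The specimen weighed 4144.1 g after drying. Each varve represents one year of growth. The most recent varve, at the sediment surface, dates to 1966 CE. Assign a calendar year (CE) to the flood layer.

939 CE

Total varves = 576 + 491 + 26 = 1093.
1093 − 54 = 1039 varves lie beyond the flood layer toward the sediment surface.
Excluding 12 false varves: 1039 − 12 = 1027.
Counting back 1027 years from 1966 CE places the flood layer in 1966 − 1027 = 939 CE.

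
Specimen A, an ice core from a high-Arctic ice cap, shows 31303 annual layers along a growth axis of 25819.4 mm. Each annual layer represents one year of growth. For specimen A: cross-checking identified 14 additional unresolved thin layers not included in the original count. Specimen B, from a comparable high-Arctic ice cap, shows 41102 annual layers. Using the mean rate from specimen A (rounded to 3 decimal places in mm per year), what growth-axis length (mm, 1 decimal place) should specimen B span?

33868.0 mm

Specimen A: after corrections the count is 31303 + 14 = 31317 annual layers.
A: 25819.4 mm over 31317 years gives 25819.4 / 31317 ≈ 0.824 mm per year.
B's length ≈ 0.824 × 41102 = 33868.0 mm.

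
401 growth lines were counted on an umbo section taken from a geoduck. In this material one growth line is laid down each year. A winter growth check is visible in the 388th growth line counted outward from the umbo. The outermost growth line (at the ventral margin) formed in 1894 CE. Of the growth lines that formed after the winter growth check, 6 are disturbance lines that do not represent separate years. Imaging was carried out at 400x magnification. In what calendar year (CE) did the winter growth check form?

The winter growth check sits at growth line 388 from the umbo, so 401 − 388 = 13 growth lines formed after it.
Removing the 6 false growth lines leaves 13 − 6 = 7 true growth lines beyond the winter growth check.
The growth line at the ventral margin is 1894 CE, so the winter growth check dates to 1894 − 7 = 1887 CE.

1887 CE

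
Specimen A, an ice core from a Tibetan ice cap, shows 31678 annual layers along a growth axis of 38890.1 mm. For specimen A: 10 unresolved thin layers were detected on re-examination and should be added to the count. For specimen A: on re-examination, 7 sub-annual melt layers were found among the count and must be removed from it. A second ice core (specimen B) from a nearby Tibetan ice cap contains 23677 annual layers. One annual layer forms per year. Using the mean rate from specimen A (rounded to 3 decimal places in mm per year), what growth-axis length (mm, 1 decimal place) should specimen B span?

Specimen A: after corrections the count is 31678 − 7 + 10 = 31681 annual layers.
A: Extension rate ≈ 38890.1 / 31681 = 1.228 mm/year.
For B, 1.228 mm/year × 23677 years = 29075.4 mm.

29075.4 mm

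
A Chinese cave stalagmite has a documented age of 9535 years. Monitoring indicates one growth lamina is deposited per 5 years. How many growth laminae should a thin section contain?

Expected growth laminae: 9535 / 5 = 1907.
So 1907 growth laminae should be present.

1907 growth laminae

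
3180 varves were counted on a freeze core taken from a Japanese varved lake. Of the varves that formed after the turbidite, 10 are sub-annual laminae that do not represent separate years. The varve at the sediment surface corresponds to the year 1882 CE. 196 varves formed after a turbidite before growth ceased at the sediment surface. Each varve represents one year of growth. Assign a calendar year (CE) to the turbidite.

There are 196 varves younger than the turbidite.
196 − 10 false = 186 true varves after the turbidite.
Counting back 186 years from 1882 CE places the turbidite in 1882 − 186 = 1696 CE.

1696 CE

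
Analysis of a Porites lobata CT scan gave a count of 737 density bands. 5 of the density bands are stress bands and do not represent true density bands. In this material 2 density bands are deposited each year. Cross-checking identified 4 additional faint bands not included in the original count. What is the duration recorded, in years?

Correcting the raw count gives 737 − 5 + 4 = 736 true density bands.
With 2 density bands per year, 736 / 2 = 368 years.

368 yr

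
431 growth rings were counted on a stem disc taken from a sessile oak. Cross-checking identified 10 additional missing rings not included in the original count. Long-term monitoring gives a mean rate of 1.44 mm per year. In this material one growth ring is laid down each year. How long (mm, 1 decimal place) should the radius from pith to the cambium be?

635.0 mm

After corrections the count is 431 + 10 = 441 growth rings.
Predicted length = 1.44 mm/year × 441 years = 635.0 mm.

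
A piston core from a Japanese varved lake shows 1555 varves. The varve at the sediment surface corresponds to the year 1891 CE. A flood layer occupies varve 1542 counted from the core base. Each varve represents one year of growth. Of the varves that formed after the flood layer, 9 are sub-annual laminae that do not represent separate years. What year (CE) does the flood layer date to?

1555 − 1542 = 13 varves lie beyond the flood layer toward the sediment surface.
13 − 9 false = 4 true varves after the flood layer.
Counting back 4 years from 1891 CE places the flood layer in 1891 − 4 = 1887 CE.

1887 CE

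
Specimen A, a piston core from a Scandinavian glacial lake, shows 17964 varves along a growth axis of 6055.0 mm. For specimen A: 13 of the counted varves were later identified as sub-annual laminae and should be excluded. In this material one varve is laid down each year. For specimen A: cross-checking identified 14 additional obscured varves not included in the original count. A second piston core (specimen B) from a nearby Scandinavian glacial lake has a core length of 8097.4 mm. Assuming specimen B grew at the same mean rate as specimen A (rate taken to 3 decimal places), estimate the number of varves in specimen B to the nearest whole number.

Specimen A: adjusted count: 17964 − 13 + 14 = 17965 varves.
A: 6055.0 mm over 17965 years gives 6055.0 / 17965 ≈ 0.337 mm/yr.
B spans 8097.4 / 0.337 = 24027.89 years ≈ 24028 varves.

24028 varves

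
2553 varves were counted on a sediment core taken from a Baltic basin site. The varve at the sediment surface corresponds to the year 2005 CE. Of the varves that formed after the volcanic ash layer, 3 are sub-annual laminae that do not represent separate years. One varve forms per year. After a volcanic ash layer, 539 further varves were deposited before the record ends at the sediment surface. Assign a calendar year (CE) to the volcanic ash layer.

539 varves formed after the volcanic ash layer.
Excluding 3 false varves: 539 − 3 = 536.
The varve at the sediment surface is 2005 CE, so the volcanic ash layer dates to 2005 − 536 = 1469 CE.

1469 CE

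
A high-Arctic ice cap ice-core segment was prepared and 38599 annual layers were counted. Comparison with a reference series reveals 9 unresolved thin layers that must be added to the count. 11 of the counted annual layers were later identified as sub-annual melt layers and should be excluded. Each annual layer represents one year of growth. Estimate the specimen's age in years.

True annual layer count = 38599 − 11 + 9 = 38597.
One annual layer per year makes the duration 38597 years.

38597 yr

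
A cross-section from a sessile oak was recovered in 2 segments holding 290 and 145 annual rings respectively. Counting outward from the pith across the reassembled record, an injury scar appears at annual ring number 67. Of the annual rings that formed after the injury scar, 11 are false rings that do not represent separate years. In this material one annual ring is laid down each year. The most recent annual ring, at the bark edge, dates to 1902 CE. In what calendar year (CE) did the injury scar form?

1545 CE

Total annual rings = 290 + 145 = 435.
Between annual ring 67 and the bark edge there are 435 − 67 = 368 annual rings.
368 − 11 false = 357 true annual rings after the injury scar.
1902 − 357 = 1545 CE.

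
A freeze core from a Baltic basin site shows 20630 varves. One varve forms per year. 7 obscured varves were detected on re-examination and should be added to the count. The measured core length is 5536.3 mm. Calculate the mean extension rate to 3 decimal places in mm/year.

0.268 mm/year

Correcting the raw count gives 20630 + 7 = 20637 true varves.
Mean rate = 5536.3 mm / 20637 years ≈ 0.268 mm/year.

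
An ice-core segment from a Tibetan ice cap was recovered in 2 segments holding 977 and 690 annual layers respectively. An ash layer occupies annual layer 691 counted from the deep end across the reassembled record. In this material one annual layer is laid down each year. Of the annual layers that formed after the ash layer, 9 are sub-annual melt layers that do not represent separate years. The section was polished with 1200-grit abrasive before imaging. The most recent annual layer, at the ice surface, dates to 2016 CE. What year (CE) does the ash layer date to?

1049 CE

Total annual layers = 977 + 690 = 1667.
1667 − 691 = 976 annual layers lie beyond the ash layer toward the ice surface.
Excluding 9 false annual layers: 976 − 9 = 967.
The annual layer at the ice surface is 2016 CE, so the ash layer dates to 2016 − 967 = 1049 CE.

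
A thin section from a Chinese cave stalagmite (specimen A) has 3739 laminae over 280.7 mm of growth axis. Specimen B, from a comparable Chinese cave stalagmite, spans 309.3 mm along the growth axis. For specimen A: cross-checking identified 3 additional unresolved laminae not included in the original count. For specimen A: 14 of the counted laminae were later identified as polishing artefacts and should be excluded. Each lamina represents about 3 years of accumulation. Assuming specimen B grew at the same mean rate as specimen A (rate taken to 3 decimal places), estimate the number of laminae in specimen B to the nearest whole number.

Specimen A: after corrections the count is 3739 − 14 + 3 = 3728 laminae.
Specimen A: at 3 years per lamina, 3728 × 3 = 11184 years.
A: 280.7 mm over 11184 years gives 280.7 / 11184 ≈ 0.025 mm/year.
B spans 309.3 / 0.025 = 12372.00 years; at 3 years per lamina that is 12372.00 / 3 ≈ 4124 laminae.

4124 laminae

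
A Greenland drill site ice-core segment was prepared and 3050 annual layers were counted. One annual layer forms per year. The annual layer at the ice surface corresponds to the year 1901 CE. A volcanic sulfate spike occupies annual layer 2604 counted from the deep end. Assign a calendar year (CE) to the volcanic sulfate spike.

1455 CE

Between annual layer 2604 and the ice surface there are 3050 − 2604 = 446 annual layers.
The annual layer at the ice surface is 1901 CE, so the volcanic sulfate spike dates to 1901 − 446 = 1455 CE.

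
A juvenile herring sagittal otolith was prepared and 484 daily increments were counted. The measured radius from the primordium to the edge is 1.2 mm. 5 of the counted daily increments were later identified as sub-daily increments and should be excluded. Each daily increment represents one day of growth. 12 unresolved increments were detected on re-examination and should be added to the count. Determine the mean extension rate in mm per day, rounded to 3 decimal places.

Adjusted count: 484 − 5 + 12 = 491 daily increments.
1.2 mm over 491 days gives 1.2 / 491 ≈ 0.002 mm per day.

0.002 mm per day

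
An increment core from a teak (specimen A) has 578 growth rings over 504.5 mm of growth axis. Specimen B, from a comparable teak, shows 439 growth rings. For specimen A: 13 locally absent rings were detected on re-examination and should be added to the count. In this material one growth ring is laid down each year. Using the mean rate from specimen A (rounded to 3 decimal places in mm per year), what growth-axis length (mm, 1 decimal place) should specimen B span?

374.9 mm

Specimen A: correcting the raw count gives 578 + 13 = 591 true growth rings.
A: Mean rate = 504.5 mm / 591 years ≈ 0.854 mm per year.
B's length ≈ 0.854 × 439 = 374.9 mm.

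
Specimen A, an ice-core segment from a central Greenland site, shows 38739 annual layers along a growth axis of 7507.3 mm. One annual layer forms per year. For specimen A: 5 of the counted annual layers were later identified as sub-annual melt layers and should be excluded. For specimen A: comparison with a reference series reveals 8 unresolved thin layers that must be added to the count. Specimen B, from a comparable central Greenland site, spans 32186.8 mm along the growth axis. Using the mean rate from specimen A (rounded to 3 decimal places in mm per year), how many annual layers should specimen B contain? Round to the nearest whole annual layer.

165911 annual layers

Specimen A: correcting the raw count gives 38739 − 5 + 8 = 38742 true annual layers.
A: Mean rate = 7507.3 mm / 38742 years ≈ 0.194 mm/yr.
B spans 32186.8 / 0.194 = 165911.34 years ≈ 165911 annual layers.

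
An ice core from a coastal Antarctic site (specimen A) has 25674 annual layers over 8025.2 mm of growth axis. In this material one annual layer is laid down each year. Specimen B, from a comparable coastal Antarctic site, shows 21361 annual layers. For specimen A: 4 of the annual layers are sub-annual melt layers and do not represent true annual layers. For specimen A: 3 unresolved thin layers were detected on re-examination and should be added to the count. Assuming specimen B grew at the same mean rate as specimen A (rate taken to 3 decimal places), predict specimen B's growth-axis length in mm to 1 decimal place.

Specimen A: adjusted count: 25674 − 4 + 3 = 25673 annual layers.
A: Mean rate = 8025.2 mm / 25673 years ≈ 0.313 mm per year.
Length of B = 0.313 × 21361 = 6686.0 mm.

6686.0 mm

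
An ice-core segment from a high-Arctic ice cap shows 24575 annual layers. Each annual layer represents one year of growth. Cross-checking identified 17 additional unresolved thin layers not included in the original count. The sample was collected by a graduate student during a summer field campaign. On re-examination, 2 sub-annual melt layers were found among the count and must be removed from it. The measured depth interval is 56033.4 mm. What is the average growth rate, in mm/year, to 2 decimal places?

True annual layer count = 24575 − 2 + 17 = 24590.
Extension rate ≈ 56033.4 / 24590 = 2.28 mm/year.

2.28 mm/year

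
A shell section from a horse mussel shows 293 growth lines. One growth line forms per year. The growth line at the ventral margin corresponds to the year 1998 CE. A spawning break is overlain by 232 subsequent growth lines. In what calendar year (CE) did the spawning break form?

There are 232 growth lines younger than the spawning break.
Counting back 232 years from 1998 CE places the spawning break in 1998 − 232 = 1766 CE.

1766 CE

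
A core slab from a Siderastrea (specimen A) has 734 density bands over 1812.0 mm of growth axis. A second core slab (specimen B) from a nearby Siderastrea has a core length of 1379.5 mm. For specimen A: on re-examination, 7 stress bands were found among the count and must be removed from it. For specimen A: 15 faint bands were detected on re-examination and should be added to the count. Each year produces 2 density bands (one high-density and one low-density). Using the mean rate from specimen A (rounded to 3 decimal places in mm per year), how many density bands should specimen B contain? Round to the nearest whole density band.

565 density bands

Specimen A: adjusted count: 734 − 7 + 15 = 742 density bands.
Specimen A: 742 density bands at 2 per year is 742 / 2 = 371 years.
A: Mean rate = 1812.0 mm / 371 years ≈ 4.884 mm/yr.
Specimen B: 1379.5 mm / 4.884 mm per year = 282.45 years; at 2 density bands per year that is 282.45 × 2 ≈ 565 density bands.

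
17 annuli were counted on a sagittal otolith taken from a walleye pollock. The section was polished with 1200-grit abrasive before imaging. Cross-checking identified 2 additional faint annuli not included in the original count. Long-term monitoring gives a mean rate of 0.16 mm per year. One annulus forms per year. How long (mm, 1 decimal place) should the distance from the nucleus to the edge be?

Adjusted count: 17 + 2 = 19 annuli.
Predicted length = 0.16 mm/year × 19 years = 3.0 mm.

3.0 mm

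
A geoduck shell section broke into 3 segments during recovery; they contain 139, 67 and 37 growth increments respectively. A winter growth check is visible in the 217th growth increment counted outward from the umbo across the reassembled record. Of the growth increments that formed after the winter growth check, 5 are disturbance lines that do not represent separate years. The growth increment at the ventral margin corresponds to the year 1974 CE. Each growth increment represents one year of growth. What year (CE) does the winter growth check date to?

Total growth increments = 139 + 67 + 37 = 243.
243 − 217 = 26 growth increments lie beyond the winter growth check toward the ventral margin.
26 − 5 false = 21 true growth increments after the winter growth check.
The growth increment at the ventral margin is 1974 CE, so the winter growth check dates to 1974 − 21 = 1953 CE.

1953 CE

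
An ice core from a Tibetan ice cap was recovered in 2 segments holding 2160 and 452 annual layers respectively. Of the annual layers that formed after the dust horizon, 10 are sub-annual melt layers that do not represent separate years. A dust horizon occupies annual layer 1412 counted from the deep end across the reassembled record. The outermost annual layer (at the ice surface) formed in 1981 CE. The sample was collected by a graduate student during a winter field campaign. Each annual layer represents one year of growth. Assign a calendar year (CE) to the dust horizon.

Total annual layers = 2160 + 452 = 2612.
2612 − 1412 = 1200 annual layers lie beyond the dust horizon toward the ice surface.
Removing the 10 false annual layers leaves 1200 − 10 = 1190 true annual layers beyond the dust horizon.
1981 − 1190 = 791 CE.

791 CE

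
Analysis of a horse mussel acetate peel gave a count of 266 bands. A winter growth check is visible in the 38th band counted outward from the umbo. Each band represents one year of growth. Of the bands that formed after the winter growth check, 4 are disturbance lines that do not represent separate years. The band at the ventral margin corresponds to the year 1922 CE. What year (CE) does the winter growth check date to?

1698 CE

The winter growth check sits at band 38 from the umbo, so 266 − 38 = 228 bands formed after it.
228 − 4 false = 224 true bands after the winter growth check.
1922 − 224 = 1698 CE.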